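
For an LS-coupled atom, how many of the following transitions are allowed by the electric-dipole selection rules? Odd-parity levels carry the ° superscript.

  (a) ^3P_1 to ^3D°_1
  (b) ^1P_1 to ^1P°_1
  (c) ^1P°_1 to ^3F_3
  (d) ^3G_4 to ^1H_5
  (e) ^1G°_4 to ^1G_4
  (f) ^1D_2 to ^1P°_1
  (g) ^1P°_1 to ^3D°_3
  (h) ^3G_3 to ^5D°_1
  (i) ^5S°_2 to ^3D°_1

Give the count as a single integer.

(a) allowed
(b) allowed
(c) forbidden (ΔS, ΔL, ΔJ fail)
(d) forbidden (parity, ΔS fail)
(e) allowed
(f) allowed
(g) forbidden (parity, ΔS, ΔJ fail)
(h) forbidden (ΔS, ΔL, ΔJ fail)
(i) forbidden (parity, ΔS, ΔL fail)
Total allowed: 4 of 9.

4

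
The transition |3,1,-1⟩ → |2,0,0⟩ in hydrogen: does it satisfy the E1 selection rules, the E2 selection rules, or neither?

Δl = 0 − 1 = -1; l_i + l_f = 1.
Δm_l = +1.
E1 (Δl = ±1, |Δm_l| ≤ 1): satisfied.
E2 (Δl = 0,±2, l_i+l_f ≥ 2, |Δm_l| ≤ 2): not satisfied.

E1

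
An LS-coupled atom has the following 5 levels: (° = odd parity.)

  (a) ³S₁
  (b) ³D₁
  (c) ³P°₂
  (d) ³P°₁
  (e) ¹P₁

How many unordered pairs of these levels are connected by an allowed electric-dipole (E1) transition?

(a)–(b): forbidden (parity, ΔL).
(a)–(c): allowed.
(a)–(d): allowed.
(a)–(e): forbidden (parity, ΔS).
(b)–(c): allowed.
(b)–(d): allowed.
(b)–(e): forbidden (parity, ΔS).
(c)–(d): forbidden (parity).
(c)–(e): forbidden (ΔS).
(d)–(e): forbidden (ΔS).
Allowed pairs: 4 of 10.

4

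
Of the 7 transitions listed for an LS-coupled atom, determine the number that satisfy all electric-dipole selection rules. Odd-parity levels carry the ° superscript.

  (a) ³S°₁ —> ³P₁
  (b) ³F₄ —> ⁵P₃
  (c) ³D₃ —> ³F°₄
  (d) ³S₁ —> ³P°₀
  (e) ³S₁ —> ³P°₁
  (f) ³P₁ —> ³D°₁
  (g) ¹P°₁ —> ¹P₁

(a) allowed
(b) forbidden (parity, ΔS, ΔL fail)
(c) allowed
(d) allowed
(e) allowed
(f) allowed
(g) allowed
Total allowed: 6 of 7.

6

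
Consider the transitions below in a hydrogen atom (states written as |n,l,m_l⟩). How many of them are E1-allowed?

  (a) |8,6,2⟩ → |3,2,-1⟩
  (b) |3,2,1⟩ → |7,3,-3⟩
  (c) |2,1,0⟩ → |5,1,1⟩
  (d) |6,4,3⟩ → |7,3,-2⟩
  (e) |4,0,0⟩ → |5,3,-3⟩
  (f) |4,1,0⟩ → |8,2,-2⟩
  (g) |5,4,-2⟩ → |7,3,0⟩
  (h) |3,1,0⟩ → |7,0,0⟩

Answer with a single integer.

1

(a) forbidden — Δl = -4 (E1 requires Δl = ±1); Δm_l = -3 (E1 requires Δm_l = 0, ±1)
(b) forbidden — Δm_l = -4 (E1 requires Δm_l = 0, ±1)
(c) forbidden — Δl = +0 (E1 requires Δl = ±1)
(d) forbidden — Δm_l = -5 (E1 requires Δm_l = 0, ±1)
(e) forbidden — Δl = +3 (E1 requires Δl = ±1); Δm_l = -3 (E1 requires Δm_l = 0, ±1)
(f) forbidden — Δm_l = -2 (E1 requires Δm_l = 0, ±1)
(g) forbidden — Δm_l = +2 (E1 requires Δm_l = 0, ±1)
(h) allowed
Total allowed: 1 of 8.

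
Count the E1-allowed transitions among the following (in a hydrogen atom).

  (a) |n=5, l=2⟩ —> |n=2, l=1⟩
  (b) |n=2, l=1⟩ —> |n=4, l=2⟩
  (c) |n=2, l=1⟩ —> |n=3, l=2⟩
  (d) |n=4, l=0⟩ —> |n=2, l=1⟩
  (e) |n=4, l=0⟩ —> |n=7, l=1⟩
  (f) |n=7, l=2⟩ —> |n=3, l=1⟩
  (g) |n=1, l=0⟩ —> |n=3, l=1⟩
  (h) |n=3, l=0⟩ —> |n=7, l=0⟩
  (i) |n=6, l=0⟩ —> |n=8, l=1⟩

(a) allowed
(b) allowed
(c) allowed
(d) allowed
(e) allowed
(f) allowed
(g) allowed
(h) forbidden — Δl = +0 (E1 requires Δl = ±1)
(i) allowed
Total allowed: 8 of 9.

8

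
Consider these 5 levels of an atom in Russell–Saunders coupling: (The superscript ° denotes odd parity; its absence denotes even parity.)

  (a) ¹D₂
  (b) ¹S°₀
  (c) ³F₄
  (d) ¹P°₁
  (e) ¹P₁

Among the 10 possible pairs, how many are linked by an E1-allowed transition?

3

(a)–(b): forbidden (ΔL, ΔJ).
(a)–(c): forbidden (parity, ΔS, ΔJ).
(a)–(d): allowed.
(a)–(e): forbidden (parity).
(b)–(c): forbidden (ΔS, ΔL, ΔJ).
(b)–(d): forbidden (parity).
(b)–(e): allowed.
(c)–(d): forbidden (ΔS, ΔL, ΔJ).
(c)–(e): forbidden (parity, ΔS, ΔL, ΔJ).
(d)–(e): allowed.
Allowed pairs: 3 of 10.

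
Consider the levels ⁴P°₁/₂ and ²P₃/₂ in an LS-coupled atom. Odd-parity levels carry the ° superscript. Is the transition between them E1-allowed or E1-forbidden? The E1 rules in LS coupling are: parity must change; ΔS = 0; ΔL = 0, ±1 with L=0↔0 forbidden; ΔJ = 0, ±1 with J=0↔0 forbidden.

Reading off the term symbols: S 3/2→1/2, L 1→1, J 1/2→3/2, parity odd→even.
Parity must change: odd → even — satisfied.
ΔS = 0: S: 3/2 → 1/2 — violated.
ΔL = 0, ±1 (not L=0↔0): L: 1 → 1, ΔL = +0 — satisfied.
ΔJ = 0, ±1 (not J=0↔0): J: 1/2 → 3/2, ΔJ = +1 — satisfied.
Rule(s) violated: ΔS.

forbidden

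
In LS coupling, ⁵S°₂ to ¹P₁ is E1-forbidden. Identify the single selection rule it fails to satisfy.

the ΔS = 0 rule

Initial level: S=2, L=0, J=2, parity odd. Final level: S=0, L=1, J=1, parity even.
ΔL = 0, ±1 (not L=0↔0): L: 0 → 1, ΔL = +1 — passes.
ΔS = 0: S: 2 → 0 — fails.
Parity must change: odd → even — passes.
ΔJ = 0, ±1 (not J=0↔0): J: 2 → 1, ΔJ = -1 — passes.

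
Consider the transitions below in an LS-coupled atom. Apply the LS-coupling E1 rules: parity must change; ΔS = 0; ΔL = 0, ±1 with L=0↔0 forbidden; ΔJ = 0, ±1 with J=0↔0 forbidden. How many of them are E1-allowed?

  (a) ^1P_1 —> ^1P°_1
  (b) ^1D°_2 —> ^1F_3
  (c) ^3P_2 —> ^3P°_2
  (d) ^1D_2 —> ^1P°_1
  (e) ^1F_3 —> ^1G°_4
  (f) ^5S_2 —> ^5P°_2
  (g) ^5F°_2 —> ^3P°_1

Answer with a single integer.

(a) allowed
(b) allowed
(c) allowed
(d) allowed
(e) allowed
(f) allowed
(g) forbidden (parity, ΔS, ΔL fail)
Total allowed: 6 of 7.

6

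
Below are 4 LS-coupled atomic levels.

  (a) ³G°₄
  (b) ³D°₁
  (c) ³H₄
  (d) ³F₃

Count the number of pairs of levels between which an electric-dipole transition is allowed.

(a)–(b): forbidden (parity, ΔL, ΔJ).
(a)–(c): allowed.
(a)–(d): allowed.
(b)–(c): forbidden (ΔL, ΔJ).
(b)–(d): forbidden (ΔJ).
(c)–(d): forbidden (parity, ΔL).
Allowed pairs: 2 of 6.

2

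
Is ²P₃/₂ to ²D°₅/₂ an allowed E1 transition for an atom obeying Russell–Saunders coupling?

Reading off the term symbols: S 1/2→1/2, L 1→2, J 3/2→5/2, parity even→odd.
Parity must change: even → odd — ok.
ΔS = 0: S: 1/2 → 1/2 — ok.
ΔL = 0, ±1 (not L=0↔0): L: 1 → 2, ΔL = +1 — ok.
ΔJ = 0, ±1 (not J=0↔0): J: 3/2 → 5/2, ΔJ = +1 — ok.
All four E1 rules are satisfied.

allowed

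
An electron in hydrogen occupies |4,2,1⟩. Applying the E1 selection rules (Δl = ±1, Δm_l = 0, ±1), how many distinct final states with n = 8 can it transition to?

5

E1 requires Δl = ±1, so l_f ∈ {1, 3}; with 0 ≤ l_f ≤ n_f−1 = 7, the allowed l_f values are {1, 3}.
For l_f = 1: m_f ∈ {m_i−1, m_i, m_i+1} ∩ [−1, 1] = {0, 1} → 2 states.
For l_f = 3: m_f ∈ {m_i−1, m_i, m_i+1} ∩ [−3, 3] = {0, 1, 2} → 3 states.
Total: 5.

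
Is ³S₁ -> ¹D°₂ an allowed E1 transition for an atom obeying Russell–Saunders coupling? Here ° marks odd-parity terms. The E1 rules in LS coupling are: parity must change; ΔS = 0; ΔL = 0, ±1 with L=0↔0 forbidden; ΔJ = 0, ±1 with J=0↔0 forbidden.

forbidden

Initial level: S=1, L=0, J=1, parity even. Final level: S=0, L=2, J=2, parity odd.
Parity must change: even → odd — satisfied.
ΔS = 0: S: 1 → 0 — violated.
ΔL = 0, ±1 (not L=0↔0): L: 0 → 2, ΔL = +2 — violated.
ΔJ = 0, ±1 (not J=0↔0): J: 1 → 2, ΔJ = +1 — satisfied.
Rule(s) violated: ΔS, ΔL.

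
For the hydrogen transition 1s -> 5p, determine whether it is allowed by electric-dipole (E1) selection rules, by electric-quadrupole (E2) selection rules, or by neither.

Δl = 1 − 0 = +1; l_i + l_f = 1.
E1 (Δl = ±1): satisfied.
E2 (Δl = 0,±2, l_i+l_f ≥ 2): not satisfied.

E1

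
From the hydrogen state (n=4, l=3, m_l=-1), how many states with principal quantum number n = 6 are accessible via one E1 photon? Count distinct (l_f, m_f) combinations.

6

E1 requires Δl = ±1, so l_f ∈ {2, 4}; with 0 ≤ l_f ≤ n_f−1 = 5, the allowed l_f values are {2, 4}.
For l_f = 2: m_f ∈ {m_i−1, m_i, m_i+1} ∩ [−2, 2] = {-2, -1, 0} → 3 states.
For l_f = 4: m_f ∈ {m_i−1, m_i, m_i+1} ∩ [−4, 4] = {-2, -1, 0} → 3 states.
Total: 6.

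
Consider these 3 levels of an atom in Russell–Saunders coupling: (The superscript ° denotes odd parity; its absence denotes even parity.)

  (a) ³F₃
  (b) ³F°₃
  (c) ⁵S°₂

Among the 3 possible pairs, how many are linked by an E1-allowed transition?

(a)–(b): allowed.
(a)–(c): forbidden (ΔS, ΔL).
(b)–(c): forbidden (parity, ΔS, ΔL).
Allowed pairs: 1 of 3.

1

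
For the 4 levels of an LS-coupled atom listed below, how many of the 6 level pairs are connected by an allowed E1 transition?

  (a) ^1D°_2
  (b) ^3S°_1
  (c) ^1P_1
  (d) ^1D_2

(a)–(b): forbidden (parity, ΔS, ΔL).
(a)–(c): allowed.
(a)–(d): allowed.
(b)–(c): forbidden (ΔS).
(b)–(d): forbidden (ΔS, ΔL).
(c)–(d): forbidden (parity).
Allowed pairs: 2 of 6.

2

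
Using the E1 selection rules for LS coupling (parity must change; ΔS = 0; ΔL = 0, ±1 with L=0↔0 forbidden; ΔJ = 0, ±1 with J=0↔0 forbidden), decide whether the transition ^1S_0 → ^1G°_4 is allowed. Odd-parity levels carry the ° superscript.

forbidden

Parity must change: even → odd — ok.
ΔS = 0: S: 0 → 0 — ok.
ΔL = 0, ±1 (not L=0↔0): L: 0 → 4, ΔL = +4 — fails.
ΔJ = 0, ±1 (not J=0↔0): J: 0 → 4, ΔJ = +4 — fails.
Rule(s) violated: ΔL, ΔJ.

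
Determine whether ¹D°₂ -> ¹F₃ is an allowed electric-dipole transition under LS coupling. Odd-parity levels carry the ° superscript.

allowed

Reading off the term symbols: S 0→0, L 2→3, J 2→3, parity odd→even.
ΔJ = 0, ±1 (not J=0↔0): J: 2 → 3, ΔJ = +1 — ok.
ΔS = 0: S: 0 → 0 — ok.
ΔL = 0, ±1 (not L=0↔0): L: 2 → 3, ΔL = +1 — ok.
Parity must change: odd → even — ok.
All four E1 rules are satisfied.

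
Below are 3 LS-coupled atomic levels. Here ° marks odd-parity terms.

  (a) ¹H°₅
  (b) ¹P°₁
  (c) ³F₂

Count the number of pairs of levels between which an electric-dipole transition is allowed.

(a)–(b): forbidden (parity, ΔL, ΔJ).
(a)–(c): forbidden (ΔS, ΔL, ΔJ).
(b)–(c): forbidden (ΔS, ΔL).
Allowed pairs: 0 of 3.

0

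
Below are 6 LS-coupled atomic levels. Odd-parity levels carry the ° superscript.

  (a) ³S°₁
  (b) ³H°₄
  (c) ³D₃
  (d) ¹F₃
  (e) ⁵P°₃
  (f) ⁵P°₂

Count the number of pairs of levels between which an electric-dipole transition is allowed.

0

(a)–(b): forbidden (parity, ΔL, ΔJ).
(a)–(c): forbidden (ΔL, ΔJ).
(a)–(d): forbidden (ΔS, ΔL, ΔJ).
(a)–(e): forbidden (parity, ΔS, ΔJ).
(a)–(f): forbidden (parity, ΔS).
(b)–(c): forbidden (ΔL).
(b)–(d): forbidden (ΔS, ΔL).
(b)–(e): forbidden (parity, ΔS, ΔL).
(b)–(f): forbidden (parity, ΔS, ΔL, ΔJ).
(c)–(d): forbidden (parity, ΔS).
(c)–(e): forbidden (ΔS).
(c)–(f): forbidden (ΔS).
(d)–(e): forbidden (ΔS, ΔL).
(d)–(f): forbidden (ΔS, ΔL).
(e)–(f): forbidden (parity).
Allowed pairs: 0 of 15.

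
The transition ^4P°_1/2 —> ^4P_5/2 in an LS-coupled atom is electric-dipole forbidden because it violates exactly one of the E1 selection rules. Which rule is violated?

the ΔJ = 0, ±1 rule

Initial level: S=3/2, L=1, J=1/2, parity odd. Final level: S=3/2, L=1, J=5/2, parity even.
Parity must change: odd → even — ok.
ΔS = 0: S: 3/2 → 3/2 — ok.
ΔL = 0, ±1 (not L=0↔0): L: 1 → 1, ΔL = +0 — ok.
ΔJ = 0, ±1 (not J=0↔0): J: 1/2 → 5/2, ΔJ = +2 — fails.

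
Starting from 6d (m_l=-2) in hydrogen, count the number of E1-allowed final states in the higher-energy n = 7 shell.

4

E1 requires Δl = ±1, so l_f ∈ {1, 3}; with 0 ≤ l_f ≤ n_f−1 = 6, the allowed l_f values are {1, 3}.
For l_f = 1: m_f ∈ {m_i−1, m_i, m_i+1} ∩ [−1, 1] = {-1} → 1 state.
For l_f = 3: m_f ∈ {m_i−1, m_i, m_i+1} ∩ [−3, 3] = {-3, -2, -1} → 3 states.
Total: 4.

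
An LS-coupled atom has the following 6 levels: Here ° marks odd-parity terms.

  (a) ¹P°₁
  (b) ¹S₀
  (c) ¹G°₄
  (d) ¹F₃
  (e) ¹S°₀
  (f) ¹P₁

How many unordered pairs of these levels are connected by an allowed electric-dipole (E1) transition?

(a)–(b): allowed.
(a)–(c): forbidden (parity, ΔL, ΔJ).
(a)–(d): forbidden (ΔL, ΔJ).
(a)–(e): forbidden (parity).
(a)–(f): allowed.
(b)–(c): forbidden (ΔL, ΔJ).
(b)–(d): forbidden (parity, ΔL, ΔJ).
(b)–(e): forbidden (ΔL, ΔJ).
(b)–(f): forbidden (parity).
(c)–(d): allowed.
(c)–(e): forbidden (parity, ΔL, ΔJ).
(c)–(f): forbidden (ΔL, ΔJ).
(d)–(e): forbidden (ΔL, ΔJ).
(d)–(f): forbidden (parity, ΔL, ΔJ).
(e)–(f): allowed.
Allowed pairs: 4 of 15.

4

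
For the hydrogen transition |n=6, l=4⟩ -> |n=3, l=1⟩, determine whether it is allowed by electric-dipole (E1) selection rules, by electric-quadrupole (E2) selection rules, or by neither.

Δl = 1 − 4 = -3; l_i + l_f = 5.
E1 (Δl = ±1): not satisfied.
E2 (Δl = 0,±2, l_i+l_f ≥ 2): not satisfied.

neither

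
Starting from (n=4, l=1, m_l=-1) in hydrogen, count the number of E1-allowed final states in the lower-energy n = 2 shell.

E1 requires Δl = ±1, so l_f ∈ {0, 2}; with 0 ≤ l_f ≤ n_f−1 = 1, the allowed l_f values are {0}.
For l_f = 0: m_f ∈ {m_i−1, m_i, m_i+1} ∩ [−0, 0] = {0} → 1 state.
Total: 1.

1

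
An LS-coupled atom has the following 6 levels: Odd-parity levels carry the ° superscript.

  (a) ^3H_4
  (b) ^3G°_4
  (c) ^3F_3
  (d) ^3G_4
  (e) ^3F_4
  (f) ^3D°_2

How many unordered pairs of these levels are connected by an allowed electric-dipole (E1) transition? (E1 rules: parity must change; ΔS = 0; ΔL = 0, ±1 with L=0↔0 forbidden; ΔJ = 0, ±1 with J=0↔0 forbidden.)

5

(a)–(b): allowed.
(a)–(c): forbidden (parity, ΔL).
(a)–(d): forbidden (parity).
(a)–(e): forbidden (parity, ΔL).
(a)–(f): forbidden (ΔL, ΔJ).
(b)–(c): allowed.
(b)–(d): allowed.
(b)–(e): allowed.
(b)–(f): forbidden (parity, ΔL, ΔJ).
(c)–(d): forbidden (parity).
(c)–(e): forbidden (parity).
(c)–(f): allowed.
(d)–(e): forbidden (parity).
(d)–(f): forbidden (ΔL, ΔJ).
(e)–(f): forbidden (ΔJ).
Allowed pairs: 5 of 15.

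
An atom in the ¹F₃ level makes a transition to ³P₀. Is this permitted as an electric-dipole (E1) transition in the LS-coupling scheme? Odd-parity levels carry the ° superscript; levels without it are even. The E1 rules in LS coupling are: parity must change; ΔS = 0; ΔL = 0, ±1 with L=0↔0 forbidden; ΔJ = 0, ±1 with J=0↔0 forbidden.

forbidden

Reading off the term symbols: S 0→1, L 3→1, J 3→0, parity even→even.
ΔL = 0, ±1 (not L=0↔0): L: 3 → 1, ΔL = -2 — fails.
ΔS = 0: S: 0 → 1 — fails.
Parity must change: even → even — fails.
ΔJ = 0, ±1 (not J=0↔0): J: 3 → 0, ΔJ = -3 — fails.
Rule(s) violated: parity, ΔS, ΔL, ΔJ.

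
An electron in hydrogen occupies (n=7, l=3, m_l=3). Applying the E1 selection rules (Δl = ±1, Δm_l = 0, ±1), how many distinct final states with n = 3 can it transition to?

E1 requires Δl = ±1, so l_f ∈ {2, 4}; with 0 ≤ l_f ≤ n_f−1 = 2, the allowed l_f values are {2}.
For l_f = 2: m_f ∈ {m_i−1, m_i, m_i+1} ∩ [−2, 2] = {2} → 1 state.
Total: 1.

1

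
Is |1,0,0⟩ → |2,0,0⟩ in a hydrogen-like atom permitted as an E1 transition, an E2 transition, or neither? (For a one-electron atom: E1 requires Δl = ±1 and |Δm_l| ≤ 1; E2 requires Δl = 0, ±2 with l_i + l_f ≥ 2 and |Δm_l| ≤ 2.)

neither

Δl = 0 − 0 = +0; l_i + l_f = 0.
Δm_l = +0.
E1 (Δl = ±1, |Δm_l| ≤ 1): not satisfied.
E2 (Δl = 0,±2, l_i+l_f ≥ 2, |Δm_l| ≤ 2): not satisfied.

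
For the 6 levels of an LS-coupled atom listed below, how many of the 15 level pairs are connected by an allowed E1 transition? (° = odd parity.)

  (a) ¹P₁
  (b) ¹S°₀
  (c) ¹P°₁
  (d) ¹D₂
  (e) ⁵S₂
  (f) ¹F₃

(a)–(b): allowed.
(a)–(c): allowed.
(a)–(d): forbidden (parity).
(a)–(e): forbidden (parity, ΔS).
(a)–(f): forbidden (parity, ΔL, ΔJ).
(b)–(c): forbidden (parity).
(b)–(d): forbidden (ΔL, ΔJ).
(b)–(e): forbidden (ΔS, ΔL, ΔJ).
(b)–(f): forbidden (ΔL, ΔJ).
(c)–(d): allowed.
(c)–(e): forbidden (ΔS).
(c)–(f): forbidden (ΔL, ΔJ).
(d)–(e): forbidden (parity, ΔS, ΔL).
(d)–(f): forbidden (parity).
(e)–(f): forbidden (parity, ΔS, ΔL).
Allowed pairs: 3 of 15.

3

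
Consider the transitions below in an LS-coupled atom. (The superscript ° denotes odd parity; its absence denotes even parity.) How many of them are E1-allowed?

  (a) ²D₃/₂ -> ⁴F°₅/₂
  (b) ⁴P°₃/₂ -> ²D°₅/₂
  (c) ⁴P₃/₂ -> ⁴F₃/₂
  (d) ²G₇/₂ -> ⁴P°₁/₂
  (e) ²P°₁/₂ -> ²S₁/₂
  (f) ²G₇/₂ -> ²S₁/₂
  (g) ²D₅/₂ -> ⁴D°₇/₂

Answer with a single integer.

1

(a) forbidden (ΔS fails)
(b) forbidden (parity, ΔS fail)
(c) forbidden (parity, ΔL fail)
(d) forbidden (ΔS, ΔL, ΔJ fail)
(e) allowed
(f) forbidden (parity, ΔL, ΔJ fail)
(g) forbidden (ΔS fails)
Total allowed: 1 of 7.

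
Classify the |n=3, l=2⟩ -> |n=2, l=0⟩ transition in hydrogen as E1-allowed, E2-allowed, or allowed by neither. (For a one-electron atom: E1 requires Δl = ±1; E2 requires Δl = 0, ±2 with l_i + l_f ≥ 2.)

Δl = 0 − 2 = -2; l_i + l_f = 2.
E1 (Δl = ±1): not satisfied.
E2 (Δl = 0,±2, l_i+l_f ≥ 2): satisfied.

E2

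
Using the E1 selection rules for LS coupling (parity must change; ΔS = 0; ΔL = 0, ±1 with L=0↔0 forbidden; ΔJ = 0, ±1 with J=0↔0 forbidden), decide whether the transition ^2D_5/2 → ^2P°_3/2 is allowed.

Parity must change: even → odd — ✓.
ΔS = 0: S: 1/2 → 1/2 — ✓.
ΔL = 0, ±1 (not L=0↔0): L: 2 → 1, ΔL = -1 — ✓.
ΔJ = 0, ±1 (not J=0↔0): J: 5/2 → 3/2, ΔJ = -1 — ✓.
All four E1 rules are satisfied.

allowed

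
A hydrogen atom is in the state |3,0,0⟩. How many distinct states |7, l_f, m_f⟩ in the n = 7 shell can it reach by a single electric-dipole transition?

E1 requires Δl = ±1, so l_f ∈ {-1, 1}; with 0 ≤ l_f ≤ n_f−1 = 6, the allowed l_f values are {1}.
For l_f = 1: m_f ∈ {m_i−1, m_i, m_i+1} ∩ [−1, 1] = {-1, 0, 1} → 3 states.
Total: 3.

3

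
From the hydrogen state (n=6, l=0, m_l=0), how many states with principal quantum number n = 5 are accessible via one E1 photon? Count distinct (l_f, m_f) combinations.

3

E1 requires Δl = ±1, so l_f ∈ {-1, 1}; with 0 ≤ l_f ≤ n_f−1 = 4, the allowed l_f values are {1}.
For l_f = 1: m_f ∈ {m_i−1, m_i, m_i+1} ∩ [−1, 1] = {-1, 0, 1} → 3 states.
Total: 3.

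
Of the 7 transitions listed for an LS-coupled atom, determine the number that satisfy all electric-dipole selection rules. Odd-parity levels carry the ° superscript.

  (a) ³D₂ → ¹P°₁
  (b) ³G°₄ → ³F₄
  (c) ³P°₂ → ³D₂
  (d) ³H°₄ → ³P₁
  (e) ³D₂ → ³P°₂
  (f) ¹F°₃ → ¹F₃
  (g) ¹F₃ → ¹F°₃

5

(a) forbidden (ΔS fails)
(b) allowed
(c) allowed
(d) forbidden (ΔL, ΔJ fail)
(e) allowed
(f) allowed
(g) allowed
Total allowed: 5 of 7.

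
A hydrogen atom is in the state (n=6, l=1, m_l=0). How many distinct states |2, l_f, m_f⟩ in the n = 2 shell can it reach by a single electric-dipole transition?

1

E1 requires Δl = ±1, so l_f ∈ {0, 2}; with 0 ≤ l_f ≤ n_f−1 = 1, the allowed l_f values are {0}.
For l_f = 0: m_f ∈ {m_i−1, m_i, m_i+1} ∩ [−0, 0] = {0} → 1 state.
Total: 1.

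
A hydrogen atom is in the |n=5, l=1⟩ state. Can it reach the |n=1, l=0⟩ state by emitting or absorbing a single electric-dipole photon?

allowed

Initial l = 1, final l = 0, so Δl = -1. E1 requires Δl = ±1: satisfied.
All E1 selection rules are satisfied.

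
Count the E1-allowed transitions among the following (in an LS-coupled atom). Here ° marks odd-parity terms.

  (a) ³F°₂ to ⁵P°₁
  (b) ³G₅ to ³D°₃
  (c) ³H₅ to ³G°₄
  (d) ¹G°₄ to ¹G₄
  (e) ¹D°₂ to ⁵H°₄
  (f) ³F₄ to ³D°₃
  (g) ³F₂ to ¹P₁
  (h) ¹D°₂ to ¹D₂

4

(a) forbidden (parity, ΔS, ΔL fail)
(b) forbidden (ΔL, ΔJ fail)
(c) allowed
(d) allowed
(e) forbidden (parity, ΔS, ΔL, ΔJ fail)
(f) allowed
(g) forbidden (parity, ΔS, ΔL fail)
(h) allowed
Total allowed: 4 of 8.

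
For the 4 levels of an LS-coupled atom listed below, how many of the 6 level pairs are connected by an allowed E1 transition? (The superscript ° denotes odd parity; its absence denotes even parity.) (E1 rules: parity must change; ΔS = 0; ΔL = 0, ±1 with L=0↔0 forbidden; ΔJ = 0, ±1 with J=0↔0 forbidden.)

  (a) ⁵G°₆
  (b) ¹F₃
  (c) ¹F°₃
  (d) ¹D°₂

(a)–(b): forbidden (ΔS, ΔJ).
(a)–(c): forbidden (parity, ΔS, ΔJ).
(a)–(d): forbidden (parity, ΔS, ΔL, ΔJ).
(b)–(c): allowed.
(b)–(d): allowed.
(c)–(d): forbidden (parity).
Allowed pairs: 2 of 6.

2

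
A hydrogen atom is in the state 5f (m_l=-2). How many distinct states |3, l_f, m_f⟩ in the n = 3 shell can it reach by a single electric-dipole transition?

E1 requires Δl = ±1, so l_f ∈ {2, 4}; with 0 ≤ l_f ≤ n_f−1 = 2, the allowed l_f values are {2}.
For l_f = 2: m_f ∈ {m_i−1, m_i, m_i+1} ∩ [−2, 2] = {-2, -1} → 2 states.
Total: 2.

2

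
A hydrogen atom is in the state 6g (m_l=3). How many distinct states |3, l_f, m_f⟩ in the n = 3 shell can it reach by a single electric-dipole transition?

0

E1 requires l_f ∈ {3, 5}, but neither lies in [0, 2], so no final state is reachable.
Total: 0.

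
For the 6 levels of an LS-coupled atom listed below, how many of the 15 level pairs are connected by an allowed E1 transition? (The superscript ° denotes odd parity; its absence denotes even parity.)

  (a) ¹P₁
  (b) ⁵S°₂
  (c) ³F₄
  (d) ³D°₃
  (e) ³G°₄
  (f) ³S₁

(a)–(b): forbidden (ΔS).
(a)–(c): forbidden (parity, ΔS, ΔL, ΔJ).
(a)–(d): forbidden (ΔS, ΔJ).
(a)–(e): forbidden (ΔS, ΔL, ΔJ).
(a)–(f): forbidden (parity, ΔS).
(b)–(c): forbidden (ΔS, ΔL, ΔJ).
(b)–(d): forbidden (parity, ΔS, ΔL).
(b)–(e): forbidden (parity, ΔS, ΔL, ΔJ).
(b)–(f): forbidden (ΔS, ΔL).
(c)–(d): allowed.
(c)–(e): allowed.
(c)–(f): forbidden (parity, ΔL, ΔJ).
(d)–(e): forbidden (parity, ΔL).
(d)–(f): forbidden (ΔL, ΔJ).
(e)–(f): forbidden (ΔL, ΔJ).
Allowed pairs: 2 of 15.

2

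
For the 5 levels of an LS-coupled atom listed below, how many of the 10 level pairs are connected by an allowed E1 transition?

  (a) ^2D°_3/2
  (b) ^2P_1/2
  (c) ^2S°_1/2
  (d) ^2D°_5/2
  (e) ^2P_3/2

(a)–(b): allowed.
(a)–(c): forbidden (parity, ΔL).
(a)–(d): forbidden (parity).
(a)–(e): allowed.
(b)–(c): allowed.
(b)–(d): forbidden (ΔJ).
(b)–(e): forbidden (parity).
(c)–(d): forbidden (parity, ΔL, ΔJ).
(c)–(e): allowed.
(d)–(e): allowed.
Allowed pairs: 5 of 10.

5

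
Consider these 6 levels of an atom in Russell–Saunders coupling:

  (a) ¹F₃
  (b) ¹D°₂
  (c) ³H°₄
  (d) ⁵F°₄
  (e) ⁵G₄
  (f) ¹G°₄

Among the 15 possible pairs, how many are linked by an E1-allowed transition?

3

(a)–(b): allowed.
(a)–(c): forbidden (ΔS, ΔL).
(a)–(d): forbidden (ΔS).
(a)–(e): forbidden (parity, ΔS).
(a)–(f): allowed.
(b)–(c): forbidden (parity, ΔS, ΔL, ΔJ).
(b)–(d): forbidden (parity, ΔS, ΔJ).
(b)–(e): forbidden (ΔS, ΔL, ΔJ).
(b)–(f): forbidden (parity, ΔL, ΔJ).
(c)–(d): forbidden (parity, ΔS, ΔL).
(c)–(e): forbidden (ΔS).
(c)–(f): forbidden (parity, ΔS).
(d)–(e): allowed.
(d)–(f): forbidden (parity, ΔS).
(e)–(f): forbidden (ΔS).
Allowed pairs: 3 of 15.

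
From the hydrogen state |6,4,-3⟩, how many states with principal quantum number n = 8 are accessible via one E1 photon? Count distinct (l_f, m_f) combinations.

E1 requires Δl = ±1, so l_f ∈ {3, 5}; with 0 ≤ l_f ≤ n_f−1 = 7, the allowed l_f values are {3, 5}.
For l_f = 3: m_f ∈ {m_i−1, m_i, m_i+1} ∩ [−3, 3] = {-3, -2} → 2 states.
For l_f = 5: m_f ∈ {m_i−1, m_i, m_i+1} ∩ [−5, 5] = {-4, -3, -2} → 3 states.
Total: 5.

5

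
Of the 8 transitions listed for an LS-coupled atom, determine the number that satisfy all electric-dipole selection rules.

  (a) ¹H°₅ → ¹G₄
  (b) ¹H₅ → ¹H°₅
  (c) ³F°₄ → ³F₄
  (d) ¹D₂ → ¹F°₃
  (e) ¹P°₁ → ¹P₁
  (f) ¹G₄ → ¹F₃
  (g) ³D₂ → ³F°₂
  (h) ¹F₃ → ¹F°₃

(a) allowed
(b) allowed
(c) allowed
(d) allowed
(e) allowed
(f) forbidden (parity fails)
(g) allowed
(h) allowed
Total allowed: 7 of 8.

7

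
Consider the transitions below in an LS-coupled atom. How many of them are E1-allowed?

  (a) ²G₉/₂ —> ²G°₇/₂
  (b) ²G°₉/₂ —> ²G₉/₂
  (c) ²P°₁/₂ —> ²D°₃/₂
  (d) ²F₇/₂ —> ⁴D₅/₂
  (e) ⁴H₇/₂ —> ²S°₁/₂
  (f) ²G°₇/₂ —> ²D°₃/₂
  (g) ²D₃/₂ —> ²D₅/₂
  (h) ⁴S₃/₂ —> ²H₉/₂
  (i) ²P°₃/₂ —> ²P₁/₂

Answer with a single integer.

(a) allowed
(b) allowed
(c) forbidden (parity fails)
(d) forbidden (parity, ΔS fail)
(e) forbidden (ΔS, ΔL, ΔJ fail)
(f) forbidden (parity, ΔL, ΔJ fail)
(g) forbidden (parity fails)
(h) forbidden (parity, ΔS, ΔL, ΔJ fail)
(i) allowed
Total allowed: 3 of 9.

3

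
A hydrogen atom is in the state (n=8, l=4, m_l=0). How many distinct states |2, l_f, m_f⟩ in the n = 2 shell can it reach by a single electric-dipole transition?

0

E1 requires l_f ∈ {3, 5}, but neither lies in [0, 1], so no final state is reachable.
Total: 0.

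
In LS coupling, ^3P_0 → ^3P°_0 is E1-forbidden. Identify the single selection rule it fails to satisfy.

the J=0 ↔ J=0 exclusion

Initial level: S=1, L=1, J=0, parity even. Final level: S=1, L=1, J=0, parity odd.
Parity must change: even → odd — satisfied.
ΔS = 0: S: 1 → 1 — satisfied.
ΔL = 0, ±1 (not L=0↔0): L: 1 → 1, ΔL = +0 — satisfied.
ΔJ = 0, ±1 (not J=0↔0): J: 0 → 0, ΔJ = +0 — violated.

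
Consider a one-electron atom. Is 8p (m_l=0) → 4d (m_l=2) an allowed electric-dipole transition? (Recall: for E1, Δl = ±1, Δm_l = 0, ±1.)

l: 1 → 2 (Δl = +1). Δl = ±1 ok.
Δm_l = 2 − (0) = +2. E1 requires Δm_l = 0, ±1: fails.
The transition is electric-dipole forbidden.

forbidden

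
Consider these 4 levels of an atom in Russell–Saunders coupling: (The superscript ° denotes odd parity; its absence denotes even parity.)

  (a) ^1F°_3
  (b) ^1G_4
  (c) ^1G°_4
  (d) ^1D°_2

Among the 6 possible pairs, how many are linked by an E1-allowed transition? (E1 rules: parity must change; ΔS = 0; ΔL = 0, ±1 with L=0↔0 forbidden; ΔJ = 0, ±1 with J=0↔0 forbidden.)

(a)–(b): allowed.
(a)–(c): forbidden (parity).
(a)–(d): forbidden (parity).
(b)–(c): allowed.
(b)–(d): forbidden (ΔL, ΔJ).
(c)–(d): forbidden (parity, ΔL, ΔJ).
Allowed pairs: 2 of 6.

2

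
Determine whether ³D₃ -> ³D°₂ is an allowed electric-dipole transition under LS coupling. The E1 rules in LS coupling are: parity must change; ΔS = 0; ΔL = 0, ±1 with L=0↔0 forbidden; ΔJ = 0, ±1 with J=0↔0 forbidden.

allowed

Parity must change: even → odd — passes.
ΔS = 0: S: 1 → 1 — passes.
ΔL = 0, ±1 (not L=0↔0): L: 2 → 2, ΔL = +0 — passes.
ΔJ = 0, ±1 (not J=0↔0): J: 3 → 2, ΔJ = -1 — passes.
All four E1 rules are satisfied.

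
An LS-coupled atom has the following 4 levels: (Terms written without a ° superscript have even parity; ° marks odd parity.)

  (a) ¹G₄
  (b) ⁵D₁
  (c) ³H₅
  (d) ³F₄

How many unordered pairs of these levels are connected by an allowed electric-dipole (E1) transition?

0

(a)–(b): forbidden (parity, ΔS, ΔL, ΔJ).
(a)–(c): forbidden (parity, ΔS).
(a)–(d): forbidden (parity, ΔS).
(b)–(c): forbidden (parity, ΔS, ΔL, ΔJ).
(b)–(d): forbidden (parity, ΔS, ΔJ).
(c)–(d): forbidden (parity, ΔL).
Allowed pairs: 0 of 6.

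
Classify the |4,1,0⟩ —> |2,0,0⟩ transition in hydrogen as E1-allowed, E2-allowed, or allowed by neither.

Δl = 0 − 1 = -1; l_i + l_f = 1.
Δm_l = +0.
E1 (Δl = ±1, |Δm_l| ≤ 1): satisfied.
E2 (Δl = 0,±2, l_i+l_f ≥ 2, |Δm_l| ≤ 2): not satisfied.

E1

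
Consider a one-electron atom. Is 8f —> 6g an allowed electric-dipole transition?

allowed

Initial l = 3, final l = 4, so Δl = +1. E1 requires Δl = ±1: ✓.
All E1 selection rules are satisfied.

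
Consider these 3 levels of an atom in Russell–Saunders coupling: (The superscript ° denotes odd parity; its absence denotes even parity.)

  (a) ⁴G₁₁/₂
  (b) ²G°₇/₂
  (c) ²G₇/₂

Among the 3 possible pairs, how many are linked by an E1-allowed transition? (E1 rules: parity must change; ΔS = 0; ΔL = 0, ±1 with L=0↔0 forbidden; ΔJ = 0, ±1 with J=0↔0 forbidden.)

1

(a)–(b): forbidden (ΔS, ΔJ).
(a)–(c): forbidden (parity, ΔS, ΔJ).
(b)–(c): allowed.
Allowed pairs: 1 of 3.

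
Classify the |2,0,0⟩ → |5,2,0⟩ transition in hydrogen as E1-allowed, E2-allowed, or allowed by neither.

Δl = 2 − 0 = +2; l_i + l_f = 2.
Δm_l = +0.
E1 (Δl = ±1, |Δm_l| ≤ 1): not satisfied.
E2 (Δl = 0,±2, l_i+l_f ≥ 2, |Δm_l| ≤ 2): satisfied.

E2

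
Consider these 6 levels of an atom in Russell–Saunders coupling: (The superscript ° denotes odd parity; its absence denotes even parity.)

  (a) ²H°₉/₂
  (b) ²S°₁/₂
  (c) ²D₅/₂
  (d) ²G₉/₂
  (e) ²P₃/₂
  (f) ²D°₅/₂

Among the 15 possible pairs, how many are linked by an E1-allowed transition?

4

(a)–(b): forbidden (parity, ΔL, ΔJ).
(a)–(c): forbidden (ΔL, ΔJ).
(a)–(d): allowed.
(a)–(e): forbidden (ΔL, ΔJ).
(a)–(f): forbidden (parity, ΔL, ΔJ).
(b)–(c): forbidden (ΔL, ΔJ).
(b)–(d): forbidden (ΔL, ΔJ).
(b)–(e): allowed.
(b)–(f): forbidden (parity, ΔL, ΔJ).
(c)–(d): forbidden (parity, ΔL, ΔJ).
(c)–(e): forbidden (parity).
(c)–(f): allowed.
(d)–(e): forbidden (parity, ΔL, ΔJ).
(d)–(f): forbidden (ΔL, ΔJ).
(e)–(f): allowed.
Allowed pairs: 4 of 15.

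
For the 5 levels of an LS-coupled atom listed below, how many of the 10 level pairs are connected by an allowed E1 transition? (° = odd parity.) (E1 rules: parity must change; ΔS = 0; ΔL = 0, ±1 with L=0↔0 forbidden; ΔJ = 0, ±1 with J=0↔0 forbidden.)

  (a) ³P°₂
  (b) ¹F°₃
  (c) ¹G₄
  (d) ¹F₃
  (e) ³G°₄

2

(a)–(b): forbidden (parity, ΔS, ΔL).
(a)–(c): forbidden (ΔS, ΔL, ΔJ).
(a)–(d): forbidden (ΔS, ΔL).
(a)–(e): forbidden (parity, ΔL, ΔJ).
(b)–(c): allowed.
(b)–(d): allowed.
(b)–(e): forbidden (parity, ΔS).
(c)–(d): forbidden (parity).
(c)–(e): forbidden (ΔS).
(d)–(e): forbidden (ΔS).
Allowed pairs: 2 of 10.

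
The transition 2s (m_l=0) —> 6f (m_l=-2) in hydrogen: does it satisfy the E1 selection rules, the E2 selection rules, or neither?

neither

Δl = 3 − 0 = +3; l_i + l_f = 3.
Δm_l = -2.
E1 (Δl = ±1, |Δm_l| ≤ 1): not satisfied.
E2 (Δl = 0,±2, l_i+l_f ≥ 2, |Δm_l| ≤ 2): not satisfied.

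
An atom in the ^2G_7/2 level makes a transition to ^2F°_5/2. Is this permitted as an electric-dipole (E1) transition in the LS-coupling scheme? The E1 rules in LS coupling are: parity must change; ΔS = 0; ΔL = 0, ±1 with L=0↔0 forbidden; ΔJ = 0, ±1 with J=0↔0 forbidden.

allowed

Reading off the term symbols: S 1/2→1/2, L 4→3, J 7/2→5/2, parity even→odd.
ΔJ = 0, ±1 (not J=0↔0): J: 7/2 → 5/2, ΔJ = -1 — ✓.
ΔS = 0: S: 1/2 → 1/2 — ✓.
ΔL = 0, ±1 (not L=0↔0): L: 4 → 3, ΔL = -1 — ✓.
Parity must change: even → odd — ✓.
All four E1 rules are satisfied.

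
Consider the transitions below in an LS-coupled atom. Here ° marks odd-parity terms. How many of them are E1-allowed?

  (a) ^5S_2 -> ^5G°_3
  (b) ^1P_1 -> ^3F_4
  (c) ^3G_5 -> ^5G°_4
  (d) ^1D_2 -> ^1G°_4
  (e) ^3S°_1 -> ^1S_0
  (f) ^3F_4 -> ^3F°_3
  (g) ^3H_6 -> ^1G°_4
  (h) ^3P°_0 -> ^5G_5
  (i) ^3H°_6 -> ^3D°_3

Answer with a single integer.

(a) forbidden (ΔL fails)
(b) forbidden (parity, ΔS, ΔL, ΔJ fail)
(c) forbidden (ΔS fails)
(d) forbidden (ΔL, ΔJ fail)
(e) forbidden (ΔS, ΔL fail)
(f) allowed
(g) forbidden (ΔS, ΔJ fail)
(h) forbidden (ΔS, ΔL, ΔJ fail)
(i) forbidden (parity, ΔL, ΔJ fail)
Total allowed: 1 of 9.

1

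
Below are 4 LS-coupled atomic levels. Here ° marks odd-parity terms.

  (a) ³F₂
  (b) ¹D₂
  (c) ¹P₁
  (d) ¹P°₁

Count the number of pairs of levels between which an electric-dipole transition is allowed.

2

(a)–(b): forbidden (parity, ΔS).
(a)–(c): forbidden (parity, ΔS, ΔL).
(a)–(d): forbidden (ΔS, ΔL).
(b)–(c): forbidden (parity).
(b)–(d): allowed.
(c)–(d): allowed.
Allowed pairs: 2 of 6.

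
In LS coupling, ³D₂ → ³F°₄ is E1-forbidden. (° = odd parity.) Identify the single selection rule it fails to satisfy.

Parity must change: even → odd — satisfied.
ΔS = 0: S: 1 → 1 — satisfied.
ΔL = 0, ±1 (not L=0↔0): L: 2 → 3, ΔL = +1 — satisfied.
ΔJ = 0, ±1 (not J=0↔0): J: 2 → 4, ΔJ = +2 — violated.

the ΔJ = 0, ±1 rule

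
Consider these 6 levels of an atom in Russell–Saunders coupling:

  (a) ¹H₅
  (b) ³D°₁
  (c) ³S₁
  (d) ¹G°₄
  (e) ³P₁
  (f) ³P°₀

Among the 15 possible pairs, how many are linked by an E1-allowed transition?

4

(a)–(b): forbidden (ΔS, ΔL, ΔJ).
(a)–(c): forbidden (parity, ΔS, ΔL, ΔJ).
(a)–(d): allowed.
(a)–(e): forbidden (parity, ΔS, ΔL, ΔJ).
(a)–(f): forbidden (ΔS, ΔL, ΔJ).
(b)–(c): forbidden (ΔL).
(b)–(d): forbidden (parity, ΔS, ΔL, ΔJ).
(b)–(e): allowed.
(b)–(f): forbidden (parity).
(c)–(d): forbidden (ΔS, ΔL, ΔJ).
(c)–(e): forbidden (parity).
(c)–(f): allowed.
(d)–(e): forbidden (ΔS, ΔL, ΔJ).
(d)–(f): forbidden (parity, ΔS, ΔL, ΔJ).
(e)–(f): allowed.
Allowed pairs: 4 of 15.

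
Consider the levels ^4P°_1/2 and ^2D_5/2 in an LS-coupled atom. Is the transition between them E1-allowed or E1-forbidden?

forbidden

Initial level: S=3/2, L=1, J=1/2, parity odd. Final level: S=1/2, L=2, J=5/2, parity even.
Parity must change: odd → even — passes.
ΔS = 0: S: 3/2 → 1/2 — fails.
ΔL = 0, ±1 (not L=0↔0): L: 1 → 2, ΔL = +1 — passes.
ΔJ = 0, ±1 (not J=0↔0): J: 1/2 → 5/2, ΔJ = +2 — fails.
Rule(s) violated: ΔS, ΔJ.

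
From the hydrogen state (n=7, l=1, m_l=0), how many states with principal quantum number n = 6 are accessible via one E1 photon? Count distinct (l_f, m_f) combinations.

4

E1 requires Δl = ±1, so l_f ∈ {0, 2}; with 0 ≤ l_f ≤ n_f−1 = 5, the allowed l_f values are {0, 2}.
For l_f = 0: m_f ∈ {m_i−1, m_i, m_i+1} ∩ [−0, 0] = {0} → 1 state.
For l_f = 2: m_f ∈ {m_i−1, m_i, m_i+1} ∩ [−2, 2] = {-1, 0, 1} → 3 states.
Total: 4.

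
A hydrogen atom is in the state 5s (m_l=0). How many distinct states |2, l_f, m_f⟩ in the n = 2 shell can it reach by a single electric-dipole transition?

E1 requires Δl = ±1, so l_f ∈ {-1, 1}; with 0 ≤ l_f ≤ n_f−1 = 1, the allowed l_f values are {1}.
For l_f = 1: m_f ∈ {m_i−1, m_i, m_i+1} ∩ [−1, 1] = {-1, 0, 1} → 3 states.
Total: 3.

3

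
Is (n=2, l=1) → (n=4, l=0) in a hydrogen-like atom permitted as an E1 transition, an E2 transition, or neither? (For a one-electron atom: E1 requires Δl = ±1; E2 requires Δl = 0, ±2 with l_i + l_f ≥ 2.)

E1

Δl = 0 − 1 = -1; l_i + l_f = 1.
E1 (Δl = ±1): satisfied.
E2 (Δl = 0,±2, l_i+l_f ≥ 2): not satisfied.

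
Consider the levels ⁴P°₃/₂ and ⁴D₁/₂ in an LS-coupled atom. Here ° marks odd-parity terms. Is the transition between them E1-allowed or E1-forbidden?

Parity must change: odd → even — ✓.
ΔS = 0: S: 3/2 → 3/2 — ✓.
ΔL = 0, ±1 (not L=0↔0): L: 1 → 2, ΔL = +1 — ✓.
ΔJ = 0, ±1 (not J=0↔0): J: 3/2 → 1/2, ΔJ = -1 — ✓.
All four E1 rules are satisfied.

allowed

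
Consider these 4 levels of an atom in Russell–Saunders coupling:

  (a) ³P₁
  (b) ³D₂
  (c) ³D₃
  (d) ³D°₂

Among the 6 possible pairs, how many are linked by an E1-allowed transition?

3

(a)–(b): forbidden (parity).
(a)–(c): forbidden (parity, ΔJ).
(a)–(d): allowed.
(b)–(c): forbidden (parity).
(b)–(d): allowed.
(c)–(d): allowed.
Allowed pairs: 3 of 6.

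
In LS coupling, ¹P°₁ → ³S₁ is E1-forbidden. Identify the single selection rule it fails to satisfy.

Reading off the term symbols: S 0→1, L 1→0, J 1→1, parity odd→even.
ΔL = 0, ±1 (not L=0↔0): L: 1 → 0, ΔL = -1 — satisfied.
ΔJ = 0, ±1 (not J=0↔0): J: 1 → 1, ΔJ = +0 — satisfied.
Parity must change: odd → even — satisfied.
ΔS = 0: S: 0 → 1 — violated.

the ΔS = 0 rule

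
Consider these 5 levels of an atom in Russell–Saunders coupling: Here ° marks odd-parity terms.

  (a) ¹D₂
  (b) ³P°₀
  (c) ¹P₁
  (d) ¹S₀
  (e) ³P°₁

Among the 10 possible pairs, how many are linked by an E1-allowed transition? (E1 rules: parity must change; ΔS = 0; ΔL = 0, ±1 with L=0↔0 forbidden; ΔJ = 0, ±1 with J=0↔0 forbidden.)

(a)–(b): forbidden (ΔS, ΔJ).
(a)–(c): forbidden (parity).
(a)–(d): forbidden (parity, ΔL, ΔJ).
(a)–(e): forbidden (ΔS).
(b)–(c): forbidden (ΔS).
(b)–(d): forbidden (ΔS, ΔJ).
(b)–(e): forbidden (parity).
(c)–(d): forbidden (parity).
(c)–(e): forbidden (ΔS).
(d)–(e): forbidden (ΔS).
Allowed pairs: 0 of 10.

0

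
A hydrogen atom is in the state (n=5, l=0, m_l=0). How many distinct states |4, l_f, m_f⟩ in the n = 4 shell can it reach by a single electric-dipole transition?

3

E1 requires Δl = ±1, so l_f ∈ {-1, 1}; with 0 ≤ l_f ≤ n_f−1 = 3, the allowed l_f values are {1}.
For l_f = 1: m_f ∈ {m_i−1, m_i, m_i+1} ∩ [−1, 1] = {-1, 0, 1} → 3 states.
Total: 3.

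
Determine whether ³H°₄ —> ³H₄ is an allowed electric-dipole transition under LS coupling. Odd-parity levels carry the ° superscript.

allowed

Initial level: S=1, L=5, J=4, parity odd. Final level: S=1, L=5, J=4, parity even.
Parity must change: odd → even — satisfied.
ΔL = 0, ±1 (not L=0↔0): L: 5 → 5, ΔL = +0 — satisfied.
ΔS = 0: S: 1 → 1 — satisfied.
ΔJ = 0, ±1 (not J=0↔0): J: 4 → 4, ΔJ = +0 — satisfied.
All four E1 rules are satisfied.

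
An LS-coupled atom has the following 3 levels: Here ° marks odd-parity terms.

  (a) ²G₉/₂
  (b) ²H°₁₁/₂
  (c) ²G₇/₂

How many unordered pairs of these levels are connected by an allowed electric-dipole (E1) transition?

1

(a)–(b): allowed.
(a)–(c): forbidden (parity).
(b)–(c): forbidden (ΔJ).
Allowed pairs: 1 of 3.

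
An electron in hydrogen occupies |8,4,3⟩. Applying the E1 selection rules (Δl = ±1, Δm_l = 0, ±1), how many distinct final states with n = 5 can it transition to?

E1 requires Δl = ±1, so l_f ∈ {3, 5}; with 0 ≤ l_f ≤ n_f−1 = 4, the allowed l_f values are {3}.
For l_f = 3: m_f ∈ {m_i−1, m_i, m_i+1} ∩ [−3, 3] = {2, 3} → 2 states.
Total: 2.

2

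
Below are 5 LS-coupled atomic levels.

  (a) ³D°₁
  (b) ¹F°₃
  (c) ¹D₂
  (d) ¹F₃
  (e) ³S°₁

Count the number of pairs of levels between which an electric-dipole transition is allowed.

(a)–(b): forbidden (parity, ΔS, ΔJ).
(a)–(c): forbidden (ΔS).
(a)–(d): forbidden (ΔS, ΔJ).
(a)–(e): forbidden (parity, ΔL).
(b)–(c): allowed.
(b)–(d): allowed.
(b)–(e): forbidden (parity, ΔS, ΔL, ΔJ).
(c)–(d): forbidden (parity).
(c)–(e): forbidden (ΔS, ΔL).
(d)–(e): forbidden (ΔS, ΔL, ΔJ).
Allowed pairs: 2 of 10.

2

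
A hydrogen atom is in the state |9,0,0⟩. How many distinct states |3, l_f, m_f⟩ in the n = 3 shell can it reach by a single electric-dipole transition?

3

E1 requires Δl = ±1, so l_f ∈ {-1, 1}; with 0 ≤ l_f ≤ n_f−1 = 2, the allowed l_f values are {1}.
For l_f = 1: m_f ∈ {m_i−1, m_i, m_i+1} ∩ [−1, 1] = {-1, 0, 1} → 3 states.
Total: 3.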